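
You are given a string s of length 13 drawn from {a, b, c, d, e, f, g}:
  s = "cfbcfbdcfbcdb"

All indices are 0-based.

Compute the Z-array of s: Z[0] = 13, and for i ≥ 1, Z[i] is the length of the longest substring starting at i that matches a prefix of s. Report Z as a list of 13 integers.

Z[0]=13
i=1: i≥r, start 0; Z[1]=0
i=2: i≥r, start 0; Z[2]=0
i=3: i≥r, start 0; Z[3]=3 scan→box=[3,6)
i=4: min(r-i=2, Z[1]=0)=0; Z[4]=0
i=5: min(r-i=1, Z[2]=0)=0; Z[5]=0
i=6: i≥r, start 0; Z[6]=0
i=7: i≥r, start 0; Z[7]=4 scan→box=[7,11)
i=8: min(r-i=3, Z[1]=0)=0; Z[8]=0
i=9: min(r-i=2, Z[2]=0)=0; Z[9]=0
i=10: min(r-i=1, Z[3]=3)=1; Z[10]=1
i=11: i≥r, start 0; Z[11]=0
i=12: i≥r, start 0; Z[12]=0

[13, 0, 0, 3, 0, 0, 0, 4, 0, 0, 1, 0, 0]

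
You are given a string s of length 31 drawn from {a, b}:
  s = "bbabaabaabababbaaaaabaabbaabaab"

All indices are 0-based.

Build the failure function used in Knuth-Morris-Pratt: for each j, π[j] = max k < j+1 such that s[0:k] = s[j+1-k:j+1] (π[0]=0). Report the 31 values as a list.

[0, 1, 0, 1, 0, 0, 1, 0, 0, 1, 0, 1, 0, 1, 2, 3, 0, 0, 0, 0, 1, 0, 0, 1, 2, 3, 0, 1, 0, 0, 1]

π[0] = 0
j=1 s[j]='b': π[1]=1 (border 'b')
j=2 s[j]='a': k: 1→0; π[2]=0 (border '')
j=3 s[j]='b': π[3]=1 (border 'b')
j=4 s[j]='a': k: 1→0; π[4]=0 (border '')
j=5 s[j]='a': π[5]=0 (border '')
j=6 s[j]='b': π[6]=1 (border 'b')
j=7 s[j]='a': k: 1→0; π[7]=0 (border '')
j=8 s[j]='a': π[8]=0 (border '')
j=9 s[j]='b': π[9]=1 (border 'b')
j=10 s[j]='a': k: 1→0; π[10]=0 (border '')
j=11 s[j]='b': π[11]=1 (border 'b')
j=12 s[j]='a': k: 1→0; π[12]=0 (border '')
j=13 s[j]='b': π[13]=1 (border 'b')
j=14 s[j]='b': π[14]=2 (border 'bb')
j=15 s[j]='a': π[15]=3 (border 'bba')
j=16 s[j]='a': k: 3→0; π[16]=0 (border '')
j=17 s[j]='a': π[17]=0 (border '')
j=18 s[j]='a': π[18]=0 (border '')
j=19 s[j]='a': π[19]=0 (border '')
j=20 s[j]='b': π[20]=1 (border 'b')
j=21 s[j]='a': k: 1→0; π[21]=0 (border '')
j=22 s[j]='a': π[22]=0 (border '')
j=23 s[j]='b': π[23]=1 (border 'b')
j=24 s[j]='b': π[24]=2 (border 'bb')
j=25 s[j]='a': π[25]=3 (border 'bba')
j=26 s[j]='a': k: 3→0; π[26]=0 (border '')
j=27 s[j]='b': π[27]=1 (border 'b')
j=28 s[j]='a': k: 1→0; π[28]=0 (border '')
j=29 s[j]='a': π[29]=0 (border '')
j=30 s[j]='b': π[30]=1 (border 'b')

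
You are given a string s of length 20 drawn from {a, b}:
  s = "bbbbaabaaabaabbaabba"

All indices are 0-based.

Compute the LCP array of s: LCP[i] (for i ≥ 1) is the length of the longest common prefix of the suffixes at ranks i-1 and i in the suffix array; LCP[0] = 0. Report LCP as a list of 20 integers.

sorted suffixes:
  #0 SA[0]=19  'a'
  #1 SA[1]=7  'aaabaabbaabba'
  #2 SA[2]=4  'aabaaabaabbaabba'
  #3 SA[3]=8  'aabaabbaabba'
  #4 SA[4]=15  'aabba'
  #5 SA[5]=11  'aabbaabba'
  #6 SA[6]=5  'abaaabaabbaabba'
  #7 SA[7]=9  'abaabbaabba'
  #8 SA[8]=16  'abba'
  #9 SA[9]=12  'abbaabba'
  #10 SA[10]=18  'ba'
  #11 SA[11]=6  'baaabaabbaabba'
  #12 SA[12]=3  'baabaaabaabbaabba'
  #13 SA[13]=14  'baabba'
  #14 SA[14]=10  'baabbaabba'
  #15 SA[15]=17  'bba'
  #16 SA[16]=2  'bbaabaaabaabbaabba'
  #17 SA[17]=13  'bbaabba'
  #18 SA[18]=1  'bbbaabaaabaabbaabba'
  #19 SA[19]=0  'bbbbaabaaabaabbaabba'

SA = [19, 7, 4, 8, 15, 11, 5, 9, 16, 12, 18, 6, 3, 14, 10, 17, 2, 13, 1, 0]
[i] adj suffixes → lcp
  [1] 19/7 → 1 ('a')
  [2] 7/4 → 2 ('aa')
  [3] 4/8 → 5 ('aabaa')
  [4] 8/15 → 3 ('aab')
  [5] 15/11 → 5 ('aabba')
  [6] 11/5 → 1 ('a')
  [7] 5/9 → 4 ('abaa')
  [8] 9/16 → 2 ('ab')
  [9] 16/12 → 4 ('abba')
  [10] 12/18 → 0 ('')
  [11] 18/6 → 2 ('ba')
  [12] 6/3 → 3 ('baa')
  [13] 3/14 → 4 ('baab')
  [14] 14/10 → 6 ('baabba')
  [15] 10/17 → 1 ('b')
  [16] 17/2 → 3 ('bba')
  [17] 2/13 → 5 ('bbaab')
  [18] 13/1 → 2 ('bb')
  [19] 1/0 → 3 ('bbb')

[0, 1, 2, 5, 3, 5, 1, 4, 2, 4, 0, 2, 3, 4, 6, 1, 3, 5, 2, 3]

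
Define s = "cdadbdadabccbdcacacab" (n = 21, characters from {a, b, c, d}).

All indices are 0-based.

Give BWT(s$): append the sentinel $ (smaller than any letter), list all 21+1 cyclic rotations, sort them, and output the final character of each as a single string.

bcdccddaadcaadcb$abcab

rank  rotation                last
    0  $cdadbdadabccbdcacacab  b
    1  ab$cdadbdadabccbdcacac  c
    2  abccbdcacacab$cdadbdad  d
    3  acab$cdadbdadabccbdcac  c
    4  acacab$cdadbdadabccbdc  c
    5  adabccbdcacacab$cdadbd  d
    6  adbdadabccbdcacacab$cd  d
    7  b$cdadbdadabccbdcacaca  a
    8  bccbdcacacab$cdadbdada  a
    9  bdadabccbdcacacab$cdad  d
   10  bdcacacab$cdadbdadabcc  c
   11  cab$cdadbdadabccbdcaca  a
   12  cacab$cdadbdadabccbdca  a
   13  cacacab$cdadbdadabccbd  d
   14  cbdcacacab$cdadbdadabc  c
   15  ccbdcacacab$cdadbdadab  b
   16  cdadbdadabccbdcacacab$  $
   17  dabccbdcacacab$cdadbda  a
   18  dadabccbdcacacab$cdadb  b
   19  dadbdadabccbdcacacab$c  c
   20  dbdadabccbdcacacab$cda  a
   21  dcacacab$cdadbdadabccb  b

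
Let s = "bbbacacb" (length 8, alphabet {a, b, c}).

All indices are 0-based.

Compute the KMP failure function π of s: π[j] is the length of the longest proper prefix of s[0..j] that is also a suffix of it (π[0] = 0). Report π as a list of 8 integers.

[0, 1, 2, 0, 0, 0, 0, 1]

π[0] = 0
j=1 s[j]='b': π[1]=1 (border 'b')
j=2 s[j]='b': π[2]=2 (border 'bb')
j=3 s[j]='a': k: 2→1→0; π[3]=0 (border '')
j=4 s[j]='c': π[4]=0 (border '')
j=5 s[j]='a': π[5]=0 (border '')
j=6 s[j]='c': π[6]=0 (border '')
j=7 s[j]='b': π[7]=1 (border 'b')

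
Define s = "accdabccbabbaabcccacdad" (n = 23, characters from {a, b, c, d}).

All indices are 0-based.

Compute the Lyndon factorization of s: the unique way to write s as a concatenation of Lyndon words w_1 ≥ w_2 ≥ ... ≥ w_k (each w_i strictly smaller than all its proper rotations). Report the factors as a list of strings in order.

emit factor 1: 'accd' (i=0, period=4)
emit factor 2: 'abccb' (i=4, period=5)
emit factor 3: 'abb' (i=9, period=3)
emit factor 4: 'aabcccacdad' (i=12, period=11)

["accd", "abccb", "abb", "aabcccacdad"]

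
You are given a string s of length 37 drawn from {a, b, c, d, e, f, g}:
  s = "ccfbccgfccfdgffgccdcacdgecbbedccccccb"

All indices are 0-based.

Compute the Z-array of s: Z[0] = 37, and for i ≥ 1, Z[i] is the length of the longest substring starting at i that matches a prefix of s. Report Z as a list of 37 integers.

Z[0]=37
i=1: i≥r, start 0; Z[1]=1 grow→box=[1,2)
i=2: i≥r, start 0; Z[2]=0
i=3: i≥r, start 0; Z[3]=0
i=4: i≥r, start 0; Z[4]=2 grow→box=[4,6)
i=5: min(r-i=1, Z[1]=1)=1; Z[5]=1
i=6: i≥r, start 0; Z[6]=0
i=7: i≥r, start 0; Z[7]=0
i=8: i≥r, start 0; Z[8]=3 grow→box=[8,11)
i=9: min(r-i=2, Z[1]=1)=1; Z[9]=1
i=10: min(r-i=1, Z[2]=0)=0; Z[10]=0
i=11: i≥r, start 0; Z[11]=0
i=12: i≥r, start 0; Z[12]=0
i=13: i≥r, start 0; Z[13]=0
i=14: i≥r, start 0; Z[14]=0
i=15: i≥r, start 0; Z[15]=0
i=16: i≥r, start 0; Z[16]=2 grow→box=[16,18)
i=17: min(r-i=1, Z[1]=1)=1; Z[17]=1
i=18: i≥r, start 0; Z[18]=0
i=19: i≥r, start 0; Z[19]=1 grow→box=[19,20)
i=20: i≥r, start 0; Z[20]=0
i=21: i≥r, start 0; Z[21]=1 grow→box=[21,22)
i=22: i≥r, start 0; Z[22]=0
i=23: i≥r, start 0; Z[23]=0
i=24: i≥r, start 0; Z[24]=0
i=25: i≥r, start 0; Z[25]=1 grow→box=[25,26)
i=26: i≥r, start 0; Z[26]=0
i=27: i≥r, start 0; Z[27]=0
i=28: i≥r, start 0; Z[28]=0
i=29: i≥r, start 0; Z[29]=0
i=30: i≥r, start 0; Z[30]=2 grow→box=[30,32)
i=31: min(r-i=1, Z[1]=1)=1; Z[31]=2 grow→box=[31,33)
i=32: min(r-i=1, Z[1]=1)=1; Z[32]=2 grow→box=[32,34)
i=33: min(r-i=1, Z[1]=1)=1; Z[33]=2 grow→box=[33,35)
i=34: min(r-i=1, Z[1]=1)=1; Z[34]=2 grow→box=[34,36)
i=35: min(r-i=1, Z[1]=1)=1; Z[35]=1
i=36: i≥r, start 0; Z[36]=0

[37, 1, 0, 0, 2, 1, 0, 0, 3, 1, 0, 0, 0, 0, 0, 0, 2, 1, 0, 1, 0, 1, 0, 0, 0, 1, 0, 0, 0, 0, 2, 2, 2, 2, 2, 1, 0]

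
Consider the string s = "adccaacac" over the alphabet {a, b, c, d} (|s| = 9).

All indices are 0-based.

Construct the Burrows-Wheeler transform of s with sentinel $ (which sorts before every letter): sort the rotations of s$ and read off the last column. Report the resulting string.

ccca$acada

rank  rotation    last
    0  $adccaacac  c
    1  aacac$adcc  c
    2  ac$adccaac  c
    3  acac$adcca  a
    4  adccaacac$  $
    5  c$adccaaca  a
    6  caacac$adc  c
    7  cac$adccaa  a
    8  ccaacac$ad  d
    9  dccaacac$a  a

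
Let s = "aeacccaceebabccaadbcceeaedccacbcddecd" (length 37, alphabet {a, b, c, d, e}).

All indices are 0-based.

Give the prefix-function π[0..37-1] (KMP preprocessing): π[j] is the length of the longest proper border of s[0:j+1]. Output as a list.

[0, 0, 1, 0, 0, 0, 1, 0, 0, 0, 0, 1, 0, 0, 0, 1, 1, 0, 0, 0, 0, 0, 0, 1, 2, 0, 0, 0, 1, 0, 0, 0, 0, 0, 0, 0, 0]

π[0] = 0
j=1 s[j]='e': π[1]=0 (border '')
j=2 s[j]='a': π[2]=1 (border 'a')
j=3 s[j]='c': k: 1→0; π[3]=0 (border '')
j=4 s[j]='c': π[4]=0 (border '')
j=5 s[j]='c': π[5]=0 (border '')
j=6 s[j]='a': π[6]=1 (border 'a')
j=7 s[j]='c': k: 1→0; π[7]=0 (border '')
j=8 s[j]='e': π[8]=0 (border '')
j=9 s[j]='e': π[9]=0 (border '')
j=10 s[j]='b': π[10]=0 (border '')
j=11 s[j]='a': π[11]=1 (border 'a')
j=12 s[j]='b': k: 1→0; π[12]=0 (border '')
j=13 s[j]='c': π[13]=0 (border '')
j=14 s[j]='c': π[14]=0 (border '')
j=15 s[j]='a': π[15]=1 (border 'a')
j=16 s[j]='a': k: 1→0; π[16]=1 (border 'a')
j=17 s[j]='d': k: 1→0; π[17]=0 (border '')
j=18 s[j]='b': π[18]=0 (border '')
j=19 s[j]='c': π[19]=0 (border '')
j=20 s[j]='c': π[20]=0 (border '')
j=21 s[j]='e': π[21]=0 (border '')
j=22 s[j]='e': π[22]=0 (border '')
j=23 s[j]='a': π[23]=1 (border 'a')
j=24 s[j]='e': π[24]=2 (border 'ae')
j=25 s[j]='d': k: 2→0; π[25]=0 (border '')
j=26 s[j]='c': π[26]=0 (border '')
j=27 s[j]='c': π[27]=0 (border '')
j=28 s[j]='a': π[28]=1 (border 'a')
j=29 s[j]='c': k: 1→0; π[29]=0 (border '')
j=30 s[j]='b': π[30]=0 (border '')
j=31 s[j]='c': π[31]=0 (border '')
j=32 s[j]='d': π[32]=0 (border '')
j=33 s[j]='d': π[33]=0 (border '')
j=34 s[j]='e': π[34]=0 (border '')
j=35 s[j]='c': π[35]=0 (border '')
j=36 s[j]='d': π[36]=0 (border '')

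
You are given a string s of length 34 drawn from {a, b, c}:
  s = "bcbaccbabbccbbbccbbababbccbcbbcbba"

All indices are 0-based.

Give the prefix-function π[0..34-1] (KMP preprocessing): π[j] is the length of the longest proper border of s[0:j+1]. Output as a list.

π[0] = 0
j=1 s[j]='c': π[1]=0 (border '')
j=2 s[j]='b': π[2]=1 (border 'b')
j=3 s[j]='a': k: 1→0; π[3]=0 (border '')
j=4 s[j]='c': π[4]=0 (border '')
j=5 s[j]='c': π[5]=0 (border '')
j=6 s[j]='b': π[6]=1 (border 'b')
j=7 s[j]='a': k: 1→0; π[7]=0 (border '')
j=8 s[j]='b': π[8]=1 (border 'b')
j=9 s[j]='b': k: 1→0; π[9]=1 (border 'b')
j=10 s[j]='c': π[10]=2 (border 'bc')
j=11 s[j]='c': k: 2→0; π[11]=0 (border '')
j=12 s[j]='b': π[12]=1 (border 'b')
j=13 s[j]='b': k: 1→0; π[13]=1 (border 'b')
j=14 s[j]='b': k: 1→0; π[14]=1 (border 'b')
j=15 s[j]='c': π[15]=2 (border 'bc')
j=16 s[j]='c': k: 2→0; π[16]=0 (border '')
j=17 s[j]='b': π[17]=1 (border 'b')
j=18 s[j]='b': k: 1→0; π[18]=1 (border 'b')
j=19 s[j]='a': k: 1→0; π[19]=0 (border '')
j=20 s[j]='b': π[20]=1 (border 'b')
j=21 s[j]='a': k: 1→0; π[21]=0 (border '')
j=22 s[j]='b': π[22]=1 (border 'b')
j=23 s[j]='b': k: 1→0; π[23]=1 (border 'b')
j=24 s[j]='c': π[24]=2 (border 'bc')
j=25 s[j]='c': k: 2→0; π[25]=0 (border '')
j=26 s[j]='b': π[26]=1 (border 'b')
j=27 s[j]='c': π[27]=2 (border 'bc')
j=28 s[j]='b': π[28]=3 (border 'bcb')
j=29 s[j]='b': k: 3→1→0; π[29]=1 (border 'b')
j=30 s[j]='c': π[30]=2 (border 'bc')
j=31 s[j]='b': π[31]=3 (border 'bcb')
j=32 s[j]='b': k: 3→1→0; π[32]=1 (border 'b')
j=33 s[j]='a': k: 1→0; π[33]=0 (border '')

[0, 0, 1, 0, 0, 0, 1, 0, 1, 1, 2, 0, 1, 1, 1, 2, 0, 1, 1, 0, 1, 0, 1, 1, 2, 0, 1, 2, 3, 1, 2, 3, 1, 0]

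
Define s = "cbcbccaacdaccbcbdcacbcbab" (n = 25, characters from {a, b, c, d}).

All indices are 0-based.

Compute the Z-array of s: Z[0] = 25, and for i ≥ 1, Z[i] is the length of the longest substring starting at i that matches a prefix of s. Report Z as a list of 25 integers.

Z[0]=25
i=1: fresh scan; Z[1]=0
i=2: fresh scan; Z[2]=3 grow→box=[2,5)
i=3: min(r-i=2, Z[1]=0)=0; Z[3]=0
i=4: min(r-i=1, Z[2]=3)=1; Z[4]=1
i=5: fresh scan; Z[5]=1 grow→box=[5,6)
i=6: fresh scan; Z[6]=0
i=7: fresh scan; Z[7]=0
i=8: fresh scan; Z[8]=1 grow→box=[8,9)
i=9: fresh scan; Z[9]=0
i=10: fresh scan; Z[10]=0
i=11: fresh scan; Z[11]=1 grow→box=[11,12)
i=12: fresh scan; Z[12]=4 grow→box=[12,16)
i=13: min(r-i=3, Z[1]=0)=0; Z[13]=0
i=14: min(r-i=2, Z[2]=3)=2; Z[14]=2
i=15: min(r-i=1, Z[3]=0)=0; Z[15]=0
i=16: fresh scan; Z[16]=0
i=17: fresh scan; Z[17]=1 grow→box=[17,18)
i=18: fresh scan; Z[18]=0
i=19: fresh scan; Z[19]=4 grow→box=[19,23)
i=20: min(r-i=3, Z[1]=0)=0; Z[20]=0
i=21: min(r-i=2, Z[2]=3)=2; Z[21]=2
i=22: min(r-i=1, Z[3]=0)=0; Z[22]=0
i=23: fresh scan; Z[23]=0
i=24: fresh scan; Z[24]=0

[25, 0, 3, 0, 1, 1, 0, 0, 1, 0, 0, 1, 4, 0, 2, 0, 0, 1, 0, 4, 0, 2, 0, 0, 0]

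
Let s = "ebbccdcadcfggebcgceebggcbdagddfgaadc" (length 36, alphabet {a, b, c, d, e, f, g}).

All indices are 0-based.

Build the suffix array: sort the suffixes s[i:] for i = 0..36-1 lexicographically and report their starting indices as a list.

[32, 33, 7, 26, 1, 2, 14, 24, 20, 35, 6, 23, 3, 4, 17, 9, 15, 25, 34, 5, 8, 28, 29, 0, 13, 19, 18, 30, 10, 31, 22, 16, 27, 12, 21, 11]

rank | idx | suffix
   0 |  32 | aadc
   1 |  33 | adc
   2 |   7 | adcfggebcgceebggcbdagddfgaadc
   3 |  26 | agddfgaadc
   4 |   1 | bbccdcadcfggebcgceebggcbdagddfgaadc
   5 |   2 | bccdcadcfggebcgceebggcbdagddfgaadc
   6 |  14 | bcgceebggcbdagddfgaadc
   7 |  24 | bdagddfgaadc
   8 |  20 | bggcbdagddfgaadc
   9 |  35 | c
  10 |   6 | cadcfggebcgceebggcbdagddfgaadc
  11 |  23 | cbdagddfgaadc
  12 |   3 | ccdcadcfggebcgceebggcbdagddfgaadc
  13 |   4 | cdcadcfggebcgceebggcbdagddfgaadc
  14 |  17 | ceebggcbdagddfgaadc
  15 |   9 | cfggebcgceebggcbdagddfgaadc
  16 |  15 | cgceebggcbdagddfgaadc
  17 |  25 | dagddfgaadc
  18 |  34 | dc
  19 |   5 | dcadcfggebcgceebggcbdagddfgaadc
  20 |   8 | dcfggebcgceebggcbdagddfgaadc
  21 |  28 | ddfgaadc
  22 |  29 | dfgaadc
  23 |   0 | ebbccdcadcfggebcgceebggcbdagddfgaadc
  24 |  13 | ebcgceebggcbdagddfgaadc
  25 |  19 | ebggcbdagddfgaadc
  26 |  18 | eebggcbdagddfgaadc
  27 |  30 | fgaadc
  28 |  10 | fggebcgceebggcbdagddfgaadc
  29 |  31 | gaadc
  30 |  22 | gcbdagddfgaadc
  31 |  16 | gceebggcbdagddfgaadc
  32 |  27 | gddfgaadc
  33 |  12 | gebcgceebggcbdagddfgaadc
  34 |  21 | ggcbdagddfgaadc
  35 |  11 | ggebcgceebggcbdagddfgaadc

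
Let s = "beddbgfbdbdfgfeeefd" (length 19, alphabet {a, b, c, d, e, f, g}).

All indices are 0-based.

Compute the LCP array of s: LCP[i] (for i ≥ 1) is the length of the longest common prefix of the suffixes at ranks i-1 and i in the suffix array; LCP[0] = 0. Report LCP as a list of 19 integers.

sorted suffixes:
  #0 SA[0]=7  'bdbdfgfeeefd'
  #1 SA[1]=9  'bdfgfeeefd'
  #2 SA[2]=0  'beddbgfbdbdfgfeeefd'
  #3 SA[3]=4  'bgfbdbdfgfeeefd'
  #4 SA[4]=18  'd'
  #5 SA[5]=8  'dbdfgfeeefd'
  #6 SA[6]=3  'dbgfbdbdfgfeeefd'
  #7 SA[7]=2  'ddbgfbdbdfgfeeefd'
  #8 SA[8]=10  'dfgfeeefd'
  #9 SA[9]=1  'eddbgfbdbdfgfeeefd'
  #10 SA[10]=14  'eeefd'
  #11 SA[11]=15  'eefd'
  #12 SA[12]=16  'efd'
  #13 SA[13]=6  'fbdbdfgfeeefd'
  #14 SA[14]=17  'fd'
  #15 SA[15]=13  'feeefd'
  #16 SA[16]=11  'fgfeeefd'
  #17 SA[17]=5  'gfbdbdfgfeeefd'
  #18 SA[18]=12  'gfeeefd'

SA = [7, 9, 0, 4, 18, 8, 3, 2, 10, 1, 14, 15, 16, 6, 17, 13, 11, 5, 12]
[i] adj suffixes → lcp
  [1] 7/9 → 2 ('bd')
  [2] 9/0 → 1 ('b')
  [3] 0/4 → 1 ('b')
  [4] 4/18 → 0 ('')
  [5] 18/8 → 1 ('d')
  [6] 8/3 → 2 ('db')
  [7] 3/2 → 1 ('d')
  [8] 2/10 → 1 ('d')
  [9] 10/1 → 0 ('')
  [10] 1/14 → 1 ('e')
  [11] 14/15 → 2 ('ee')
  [12] 15/16 → 1 ('e')
  [13] 16/6 → 0 ('')
  [14] 6/17 → 1 ('f')
  [15] 17/13 → 1 ('f')
  [16] 13/11 → 1 ('f')
  [17] 11/5 → 0 ('')
  [18] 5/12 → 2 ('gf')

[0, 2, 1, 1, 0, 1, 2, 1, 1, 0, 1, 2, 1, 0, 1, 1, 1, 0, 2]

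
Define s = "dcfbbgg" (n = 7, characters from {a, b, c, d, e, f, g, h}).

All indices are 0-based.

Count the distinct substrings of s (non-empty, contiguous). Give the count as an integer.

26

sorted suffixes:
  #0 SA[0]=3  'bbgg'
  #1 SA[1]=4  'bgg'
  #2 SA[2]=1  'cfbbgg'
  #3 SA[3]=0  'dcfbbgg'
  #4 SA[4]=2  'fbbgg'
  #5 SA[5]=6  'g'
  #6 SA[6]=5  'gg'

SA = [3, 4, 1, 0, 2, 6, 5]
[i] adj suffixes → lcp
  [1] 3/4 → 1 ('b')
  [2] 4/1 → 0 ('')
  [3] 1/0 → 0 ('')
  [4] 0/2 → 0 ('')
  [5] 2/6 → 0 ('')
  [6] 6/5 → 1 ('g')

n(n+1)/2 = 7·8/2 = 28
Σ LCP = 0 + 1 + 0 + 0 + 0 + 0 + 1 = 2
distinct = 28 − 2 = 26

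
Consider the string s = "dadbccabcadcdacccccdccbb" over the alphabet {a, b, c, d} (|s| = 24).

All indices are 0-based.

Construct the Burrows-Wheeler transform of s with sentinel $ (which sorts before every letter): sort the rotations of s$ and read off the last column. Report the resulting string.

bcddcbcadcbcbdacccdcc$aca

rank  rotation                   last
    0  $dadbccabcadcdacccccdccbb  b
    1  abcadcdacccccdccbb$dadbcc  c
    2  acccccdccbb$dadbccabcadcd  d
    3  adbccabcadcdacccccdccbb$d  d
    4  adcdacccccdccbb$dadbccabc  c
    5  b$dadbccabcadcdacccccdccb  b
    6  bb$dadbccabcadcdacccccdcc  c
    7  bcadcdacccccdccbb$dadbcca  a
    8  bccabcadcdacccccdccbb$dad  d
    9  cabcadcdacccccdccbb$dadbc  c
   10  cadcdacccccdccbb$dadbccab  b
   11  cbb$dadbccabcadcdacccccdc  c
   12  ccabcadcdacccccdccbb$dadb  b
   13  ccbb$dadbccabcadcdacccccd  d
   14  cccccdccbb$dadbccabcadcda  a
   15  ccccdccbb$dadbccabcadcdac  c
   16  cccdccbb$dadbccabcadcdacc  c
   17  ccdccbb$dadbccabcadcdaccc  c
   18  cdacccccdccbb$dadbccabcad  d
   19  cdccbb$dadbccabcadcdacccc  c
   20  dacccccdccbb$dadbccabcadc  c
   21  dadbccabcadcdacccccdccbb$  $
   22  dbccabcadcdacccccdccbb$da  a
   23  dccbb$dadbccabcadcdaccccc  c
   24  dcdacccccdccbb$dadbccabca  a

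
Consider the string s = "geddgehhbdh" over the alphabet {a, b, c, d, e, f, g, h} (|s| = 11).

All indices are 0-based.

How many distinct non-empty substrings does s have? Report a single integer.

rank→(start, suffix):
  0 → (8, 'bdh')
  1 → (2, 'ddgehhbdh')
  2 → (3, 'dgehhbdh')
  3 → (9, 'dh')
  4 → (1, 'eddgehhbdh')
  5 → (5, 'ehhbdh')
  6 → (0, 'geddgehhbdh')
  7 → (4, 'gehhbdh')
  8 → (10, 'h')
  9 → (7, 'hbdh')
  10 → (6, 'hhbdh')

SA = [8, 2, 3, 9, 1, 5, 0, 4, 10, 7, 6]
rank  pair      lcp
   1  s[8:],s[2:]  0  ''
   2  s[2:],s[3:]  1  'd'
   3  s[3:],s[9:]  1  'd'
   4  s[9:],s[1:]  0  ''
   5  s[1:],s[5:]  1  'e'
   6  s[5:],s[0:]  0  ''
   7  s[0:],s[4:]  2  'ge'
   8  s[4:],s[10:]  0  ''
   9  s[10:],s[7:]  1  'h'
  10  s[7:],s[6:]  1  'h'

n(n+1)/2 = 11·12/2 = 66
Σ LCP = 0 + 0 + 1 + 1 + 0 + 1 + 0 + 2 + 0 + 1 + 1 = 7
distinct = 66 − 7 = 59

59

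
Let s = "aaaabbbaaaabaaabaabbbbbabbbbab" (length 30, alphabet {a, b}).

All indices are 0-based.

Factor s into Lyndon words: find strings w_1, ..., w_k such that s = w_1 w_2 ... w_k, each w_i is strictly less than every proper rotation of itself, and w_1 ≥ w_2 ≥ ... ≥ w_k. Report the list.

["aaaabbb", "aaaabaaabaabbbbbabbbbab"]

emit factor 1: 'aaaabbb' (i=0, period=7)
emit factor 2: 'aaaabaaabaabbbbbabbbbab' (i=7, period=23)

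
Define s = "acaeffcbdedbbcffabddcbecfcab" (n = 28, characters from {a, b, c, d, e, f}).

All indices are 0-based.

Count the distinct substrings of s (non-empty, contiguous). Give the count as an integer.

377

sorted suffixes:
  #0 SA[0]=26  'ab'
  #1 SA[1]=16  'abddcbecfcab'
  #2 SA[2]=0  'acaeffcbdedbbcffabddcbecfcab'
  #3 SA[3]=2  'aeffcbdedbbcffabddcbecfcab'
  #4 SA[4]=27  'b'
  #5 SA[5]=11  'bbcffabddcbecfcab'
  #6 SA[6]=12  'bcffabddcbecfcab'
  #7 SA[7]=17  'bddcbecfcab'
  #8 SA[8]=7  'bdedbbcffabddcbecfcab'
  #9 SA[9]=21  'becfcab'
  #10 SA[10]=25  'cab'
  #11 SA[11]=1  'caeffcbdedbbcffabddcbecfcab'
  #12 SA[12]=6  'cbdedbbcffabddcbecfcab'
  #13 SA[13]=20  'cbecfcab'
  #14 SA[14]=23  'cfcab'
  #15 SA[15]=13  'cffabddcbecfcab'
  #16 SA[16]=10  'dbbcffabddcbecfcab'
  #17 SA[17]=19  'dcbecfcab'
  #18 SA[18]=18  'ddcbecfcab'
  #19 SA[19]=8  'dedbbcffabddcbecfcab'
  #20 SA[20]=22  'ecfcab'
  #21 SA[21]=9  'edbbcffabddcbecfcab'
  #22 SA[22]=3  'effcbdedbbcffabddcbecfcab'
  #23 SA[23]=15  'fabddcbecfcab'
  #24 SA[24]=24  'fcab'
  #25 SA[25]=5  'fcbdedbbcffabddcbecfcab'
  #26 SA[26]=14  'ffabddcbecfcab'
  #27 SA[27]=4  'ffcbdedbbcffabddcbecfcab'

SA = [26, 16, 0, 2, 27, 11, 12, 17, 7, 21, 25, 1, 6, 20, 23, 13, 10, 19, 18, 8, 22, 9, 3, 15, 24, 5, 14, 4]
rank  pair      lcp
   1  s[26:],s[16:]  2  'ab'
   2  s[16:],s[0:]  1  'a'
   3  s[0:],s[2:]  1  'a'
   4  s[2:],s[27:]  0  ''
   5  s[27:],s[11:]  1  'b'
   6  s[11:],s[12:]  1  'b'
   7  s[12:],s[17:]  1  'b'
   8  s[17:],s[7:]  2  'bd'
   9  s[7:],s[21:]  1  'b'
  10  s[21:],s[25:]  0  ''
  11  s[25:],s[1:]  2  'ca'
  12  s[1:],s[6:]  1  'c'
  13  s[6:],s[20:]  2  'cb'
  14  s[20:],s[23:]  1  'c'
  15  s[23:],s[13:]  2  'cf'
  16  s[13:],s[10:]  0  ''
  17  s[10:],s[19:]  1  'd'
  18  s[19:],s[18:]  1  'd'
  19  s[18:],s[8:]  1  'd'
  20  s[8:],s[22:]  0  ''
  21  s[22:],s[9:]  1  'e'
  22  s[9:],s[3:]  1  'e'
  23  s[3:],s[15:]  0  ''
  24  s[15:],s[24:]  1  'f'
  25  s[24:],s[5:]  2  'fc'
  26  s[5:],s[14:]  1  'f'
  27  s[14:],s[4:]  2  'ff'

n(n+1)/2 = 28·29/2 = 406
Σ LCP = 0 + 2 + 1 + 1 + 0 + 1 + 1 + 1 + 2 + 1 + 0 + 2 + 1 + 2 + 1 + 2 + 0 + 1 + 1 + 1 + 0 + 1 + 1 + 0 + 1 + 2 + 1 + 2 = 29
distinct = 406 − 29 = 377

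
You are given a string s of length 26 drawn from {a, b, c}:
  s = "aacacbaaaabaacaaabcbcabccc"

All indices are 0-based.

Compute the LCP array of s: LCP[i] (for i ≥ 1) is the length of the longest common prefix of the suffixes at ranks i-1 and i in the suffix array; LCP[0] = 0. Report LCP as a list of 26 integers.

[0, 3, 4, 2, 3, 2, 4, 1, 2, 3, 1, 3, 2, 0, 3, 1, 2, 2, 0, 1, 2, 2, 1, 2, 1, 2]

rank | idx | suffix
   0 |   6 | aaaabaacaaabcbcabccc
   1 |   7 | aaabaacaaabcbcabccc
   2 |  14 | aaabcbcabccc
   3 |   8 | aabaacaaabcbcabccc
   4 |  15 | aabcbcabccc
   5 |  11 | aacaaabcbcabccc
   6 |   0 | aacacbaaaabaacaaabcbcabccc
   7 |   9 | abaacaaabcbcabccc
   8 |  16 | abcbcabccc
   9 |  21 | abccc
  10 |  12 | acaaabcbcabccc
  11 |   1 | acacbaaaabaacaaabcbcabccc
  12 |   3 | acbaaaabaacaaabcbcabccc
  13 |   5 | baaaabaacaaabcbcabccc
  14 |  10 | baacaaabcbcabccc
  15 |  19 | bcabccc
  16 |  17 | bcbcabccc
  17 |  22 | bccc
  18 |  25 | c
  19 |  13 | caaabcbcabccc
  20 |  20 | cabccc
  21 |   2 | cacbaaaabaacaaabcbcabccc
  22 |   4 | cbaaaabaacaaabcbcabccc
  23 |  18 | cbcabccc
  24 |  24 | cc
  25 |  23 | ccc

SA = [6, 7, 14, 8, 15, 11, 0, 9, 16, 21, 12, 1, 3, 5, 10, 19, 17, 22, 25, 13, 20, 2, 4, 18, 24, 23]
[i] adj suffixes → lcp
  [1] 6/7 → 3 ('aaa')
  [2] 7/14 → 4 ('aaab')
  [3] 14/8 → 2 ('aa')
  [4] 8/15 → 3 ('aab')
  [5] 15/11 → 2 ('aa')
  [6] 11/0 → 4 ('aaca')
  [7] 0/9 → 1 ('a')
  [8] 9/16 → 2 ('ab')
  [9] 16/21 → 3 ('abc')
  [10] 21/12 → 1 ('a')
  [11] 12/1 → 3 ('aca')
  [12] 1/3 → 2 ('ac')
  [13] 3/5 → 0 ('')
  [14] 5/10 → 3 ('baa')
  [15] 10/19 → 1 ('b')
  [16] 19/17 → 2 ('bc')
  [17] 17/22 → 2 ('bc')
  [18] 22/25 → 0 ('')
  [19] 25/13 → 1 ('c')
  [20] 13/20 → 2 ('ca')
  [21] 20/2 → 2 ('ca')
  [22] 2/4 → 1 ('c')
  [23] 4/18 → 2 ('cb')
  [24] 18/24 → 1 ('c')
  [25] 24/23 → 2 ('cc')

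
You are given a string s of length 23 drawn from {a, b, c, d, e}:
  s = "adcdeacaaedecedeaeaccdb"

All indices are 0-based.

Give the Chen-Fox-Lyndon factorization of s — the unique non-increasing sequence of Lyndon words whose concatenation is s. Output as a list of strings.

emit factor 1: 'adcde' (i=0, period=5)
emit factor 2: 'ac' (i=5, period=2)
emit factor 3: 'aaedecedeaeaccdb' (i=7, period=16)

["adcde", "ac", "aaedecedeaeaccdb"]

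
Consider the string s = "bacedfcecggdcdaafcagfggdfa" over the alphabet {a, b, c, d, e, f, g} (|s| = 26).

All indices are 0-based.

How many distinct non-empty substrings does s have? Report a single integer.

326

rank | idx | suffix
   0 |  25 | a
   1 |  14 | aafcagfggdfa
   2 |   1 | acedfcecggdcdaafcagfggdfa
   3 |  15 | afcagfggdfa
   4 |  18 | agfggdfa
   5 |   0 | bacedfcecggdcdaafcagfggdfa
   6 |  17 | cagfggdfa
   7 |  12 | cdaafcagfggdfa
   8 |   6 | cecggdcdaafcagfggdfa
   9 |   2 | cedfcecggdcdaafcagfggdfa
  10 |   8 | cggdcdaafcagfggdfa
  11 |  13 | daafcagfggdfa
  12 |  11 | dcdaafcagfggdfa
  13 |  23 | dfa
  14 |   4 | dfcecggdcdaafcagfggdfa
  15 |   7 | ecggdcdaafcagfggdfa
  16 |   3 | edfcecggdcdaafcagfggdfa
  17 |  24 | fa
  18 |  16 | fcagfggdfa
  19 |   5 | fcecggdcdaafcagfggdfa
  20 |  20 | fggdfa
  21 |  10 | gdcdaafcagfggdfa
  22 |  22 | gdfa
  23 |  19 | gfggdfa
  24 |   9 | ggdcdaafcagfggdfa
  25 |  21 | ggdfa

SA = [25, 14, 1, 15, 18, 0, 17, 12, 6, 2, 8, 13, 11, 23, 4, 7, 3, 24, 16, 5, 20, 10, 22, 19, 9, 21]
i: (SA[i-1],SA[i]) lcp shared
  1: (25,14) 1 'a'
  2: (14,1) 1 'a'
  3: (1,15) 1 'a'
  4: (15,18) 1 'a'
  5: (18,0) 0 ''
  6: (0,17) 0 ''
  7: (17,12) 1 'c'
  8: (12,6) 1 'c'
  9: (6,2) 2 'ce'
  10: (2,8) 1 'c'
  11: (8,13) 0 ''
  12: (13,11) 1 'd'
  13: (11,23) 1 'd'
  14: (23,4) 2 'df'
  15: (4,7) 0 ''
  16: (7,3) 1 'e'
  17: (3,24) 0 ''
  18: (24,16) 1 'f'
  19: (16,5) 2 'fc'
  20: (5,20) 1 'f'
  21: (20,10) 0 ''
  22: (10,22) 2 'gd'
  23: (22,19) 1 'g'
  24: (19,9) 1 'g'
  25: (9,21) 3 'ggd'

n(n+1)/2 = 26·27/2 = 351
Σ LCP = 0 + 1 + 1 + 1 + 1 + 0 + 0 + 1 + 1 + 2 + 1 + 0 + 1 + 1 + 2 + 0 + 1 + 0 + 1 + 2 + 1 + 0 + 2 + 1 + 1 + 3 = 25
distinct = 351 − 25 = 326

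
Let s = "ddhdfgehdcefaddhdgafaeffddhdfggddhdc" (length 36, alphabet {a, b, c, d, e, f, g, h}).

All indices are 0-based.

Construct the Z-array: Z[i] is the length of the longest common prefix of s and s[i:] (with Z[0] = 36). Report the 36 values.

Z[0]=36
i=1: outside box; Z[1]=1 scan→box=[1,2)
i=2: outside box; Z[2]=0
i=3: outside box; Z[3]=1 scan→box=[3,4)
i=4: outside box; Z[4]=0
i=5: outside box; Z[5]=0
i=6: outside box; Z[6]=0
i=7: outside box; Z[7]=0
i=8: outside box; Z[8]=1 scan→box=[8,9)
i=9: outside box; Z[9]=0
i=10: outside box; Z[10]=0
i=11: outside box; Z[11]=0
i=12: outside box; Z[12]=0
i=13: outside box; Z[13]=4 scan→box=[13,17)
i=14: min(r-i=3, Z[1]=1)=1; Z[14]=1
i=15: min(r-i=2, Z[2]=0)=0; Z[15]=0
i=16: min(r-i=1, Z[3]=1)=1; Z[16]=1
i=17: outside box; Z[17]=0
i=18: outside box; Z[18]=0
i=19: outside box; Z[19]=0
i=20: outside box; Z[20]=0
i=21: outside box; Z[21]=0
i=22: outside box; Z[22]=0
i=23: outside box; Z[23]=0
i=24: outside box; Z[24]=6 scan→box=[24,30)
i=25: min(r-i=5, Z[1]=1)=1; Z[25]=1
i=26: min(r-i=4, Z[2]=0)=0; Z[26]=0
i=27: min(r-i=3, Z[3]=1)=1; Z[27]=1
i=28: min(r-i=2, Z[4]=0)=0; Z[28]=0
i=29: min(r-i=1, Z[5]=0)=0; Z[29]=0
i=30: outside box; Z[30]=0
i=31: outside box; Z[31]=4 scan→box=[31,35)
i=32: min(r-i=3, Z[1]=1)=1; Z[32]=1
i=33: min(r-i=2, Z[2]=0)=0; Z[33]=0
i=34: min(r-i=1, Z[3]=1)=1; Z[34]=1
i=35: outside box; Z[35]=0

[36, 1, 0, 1, 0, 0, 0, 0, 1, 0, 0, 0, 0, 4, 1, 0, 1, 0, 0, 0, 0, 0, 0, 0, 6, 1, 0, 1, 0, 0, 0, 4, 1, 0, 1, 0]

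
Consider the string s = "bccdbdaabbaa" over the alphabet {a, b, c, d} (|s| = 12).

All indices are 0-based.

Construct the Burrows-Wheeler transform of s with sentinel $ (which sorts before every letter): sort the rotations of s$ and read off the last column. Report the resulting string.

rank  rotation       last
    0  $bccdbdaabbaa  a
    1  a$bccdbdaabba  a
    2  aa$bccdbdaabb  b
    3  aabbaa$bccdbd  d
    4  abbaa$bccdbda  a
    5  baa$bccdbdaab  b
    6  bbaa$bccdbdaa  a
    7  bccdbdaabbaa$  $
    8  bdaabbaa$bccd  d
    9  ccdbdaabbaa$b  b
   10  cdbdaabbaa$bc  c
   11  daabbaa$bccdb  b
   12  dbdaabbaa$bcc  c

aabdaba$dbcbc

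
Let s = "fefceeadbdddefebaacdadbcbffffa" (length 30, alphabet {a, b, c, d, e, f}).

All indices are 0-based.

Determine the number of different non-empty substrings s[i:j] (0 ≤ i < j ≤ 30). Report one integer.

432

rank | idx | suffix
   0 |  29 | a
   1 |  16 | aacdadbcbffffa
   2 |  17 | acdadbcbffffa
   3 |  20 | adbcbffffa
   4 |   6 | adbdddefebaacdadbcbffffa
   5 |  15 | baacdadbcbffffa
   6 |  22 | bcbffffa
   7 |   8 | bdddefebaacdadbcbffffa
   8 |  24 | bffffa
   9 |  23 | cbffffa
  10 |  18 | cdadbcbffffa
  11 |   3 | ceeadbdddefebaacdadbcbffffa
  12 |  19 | dadbcbffffa
  13 |  21 | dbcbffffa
  14 |   7 | dbdddefebaacdadbcbffffa
  15 |   9 | dddefebaacdadbcbffffa
  16 |  10 | ddefebaacdadbcbffffa
  17 |  11 | defebaacdadbcbffffa
  18 |   5 | eadbdddefebaacdadbcbffffa
  19 |  14 | ebaacdadbcbffffa
  20 |   4 | eeadbdddefebaacdadbcbffffa
  21 |   1 | efceeadbdddefebaacdadbcbffffa
  22 |  12 | efebaacdadbcbffffa
  23 |  28 | fa
  24 |   2 | fceeadbdddefebaacdadbcbffffa
  25 |  13 | febaacdadbcbffffa
  26 |   0 | fefceeadbdddefebaacdadbcbffffa
  27 |  27 | ffa
  28 |  26 | fffa
  29 |  25 | ffffa

SA = [29, 16, 17, 20, 6, 15, 22, 8, 24, 23, 18, 3, 19, 21, 7, 9, 10, 11, 5, 14, 4, 1, 12, 28, 2, 13, 0, 27, 26, 25]
rank  pair      lcp
   1  s[29:],s[16:]  1  'a'
   2  s[16:],s[17:]  1  'a'
   3  s[17:],s[20:]  1  'a'
   4  s[20:],s[6:]  3  'adb'
   5  s[6:],s[15:]  0  ''
   6  s[15:],s[22:]  1  'b'
   7  s[22:],s[8:]  1  'b'
   8  s[8:],s[24:]  1  'b'
   9  s[24:],s[23:]  0  ''
  10  s[23:],s[18:]  1  'c'
  11  s[18:],s[3:]  1  'c'
  12  s[3:],s[19:]  0  ''
  13  s[19:],s[21:]  1  'd'
  14  s[21:],s[7:]  2  'db'
  15  s[7:],s[9:]  1  'd'
  16  s[9:],s[10:]  2  'dd'
  17  s[10:],s[11:]  1  'd'
  18  s[11:],s[5:]  0  ''
  19  s[5:],s[14:]  1  'e'
  20  s[14:],s[4:]  1  'e'
  21  s[4:],s[1:]  1  'e'
  22  s[1:],s[12:]  2  'ef'
  23  s[12:],s[28:]  0  ''
  24  s[28:],s[2:]  1  'f'
  25  s[2:],s[13:]  1  'f'
  26  s[13:],s[0:]  2  'fe'
  27  s[0:],s[27:]  1  'f'
  28  s[27:],s[26:]  2  'ff'
  29  s[26:],s[25:]  3  'fff'

n(n+1)/2 = 30·31/2 = 465
Σ LCP = 0 + 1 + 1 + 1 + 3 + 0 + 1 + 1 + 1 + 0 + 1 + 1 + 0 + 1 + 2 + 1 + 2 + 1 + 0 + 1 + 1 + 1 + 2 + 0 + 1 + 1 + 2 + 1 + 2 + 3 = 33
distinct = 465 − 33 = 432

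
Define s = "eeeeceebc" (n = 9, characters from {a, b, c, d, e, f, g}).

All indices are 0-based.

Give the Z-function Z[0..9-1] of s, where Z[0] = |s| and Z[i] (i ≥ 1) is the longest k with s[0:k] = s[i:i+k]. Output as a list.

Z[0]=9
i=1: outside box; Z[1]=3 extend→box=[1,4)
i=2: min(r-i=2, Z[1]=3)=2; Z[2]=2
i=3: min(r-i=1, Z[2]=2)=1; Z[3]=1
i=4: outside box; Z[4]=0
i=5: outside box; Z[5]=2 extend→box=[5,7)
i=6: min(r-i=1, Z[1]=3)=1; Z[6]=1
i=7: outside box; Z[7]=0
i=8: outside box; Z[8]=0

[9, 3, 2, 1, 0, 2, 1, 0, 0]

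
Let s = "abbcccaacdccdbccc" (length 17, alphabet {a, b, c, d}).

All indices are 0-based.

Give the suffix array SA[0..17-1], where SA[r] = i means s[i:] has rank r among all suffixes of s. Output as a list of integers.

sorted suffixes:
  #0 SA[0]=6  'aacdccdbccc'
  #1 SA[1]=0  'abbcccaacdccdbccc'
  #2 SA[2]=7  'acdccdbccc'
  #3 SA[3]=1  'bbcccaacdccdbccc'
  #4 SA[4]=13  'bccc'
  #5 SA[5]=2  'bcccaacdccdbccc'
  #6 SA[6]=16  'c'
  #7 SA[7]=5  'caacdccdbccc'
  #8 SA[8]=15  'cc'
  #9 SA[9]=4  'ccaacdccdbccc'
  #10 SA[10]=14  'ccc'
  #11 SA[11]=3  'cccaacdccdbccc'
  #12 SA[12]=10  'ccdbccc'
  #13 SA[13]=11  'cdbccc'
  #14 SA[14]=8  'cdccdbccc'
  #15 SA[15]=12  'dbccc'
  #16 SA[16]=9  'dccdbccc'

[6, 0, 7, 1, 13, 2, 16, 5, 15, 4, 14, 3, 10, 11, 8, 12, 9]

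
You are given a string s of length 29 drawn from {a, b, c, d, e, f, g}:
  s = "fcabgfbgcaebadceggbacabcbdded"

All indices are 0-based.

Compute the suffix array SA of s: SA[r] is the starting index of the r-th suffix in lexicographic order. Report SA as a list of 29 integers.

[21, 2, 19, 12, 9, 18, 11, 22, 24, 6, 3, 20, 1, 8, 23, 14, 28, 13, 25, 26, 10, 27, 15, 5, 0, 17, 7, 4, 16]

rank→(start, suffix):
  0 → (21, 'abcbdded')
  1 → (2, 'abgfbgcaebadceggbacabcbdded')
  2 → (19, 'acabcbdded')
  3 → (12, 'adceggbacabcbdded')
  4 → (9, 'aebadceggbacabcbdded')
  5 → (18, 'bacabcbdded')
  6 → (11, 'badceggbacabcbdded')
  7 → (22, 'bcbdded')
  8 → (24, 'bdded')
  9 → (6, 'bgcaebadceggbacabcbdded')
  10 → (3, 'bgfbgcaebadceggbacabcbdded')
  11 → (20, 'cabcbdded')
  12 → (1, 'cabgfbgcaebadceggbacabcbdded')
  13 → (8, 'caebadceggbacabcbdded')
  14 → (23, 'cbdded')
  15 → (14, 'ceggbacabcbdded')
  16 → (28, 'd')
  17 → (13, 'dceggbacabcbdded')
  18 → (25, 'dded')
  19 → (26, 'ded')
  20 → (10, 'ebadceggbacabcbdded')
  21 → (27, 'ed')
  22 → (15, 'eggbacabcbdded')
  23 → (5, 'fbgcaebadceggbacabcbdded')
  24 → (0, 'fcabgfbgcaebadceggbacabcbdded')
  25 → (17, 'gbacabcbdded')
  26 → (7, 'gcaebadceggbacabcbdded')
  27 → (4, 'gfbgcaebadceggbacabcbdded')
  28 → (16, 'ggbacabcbdded')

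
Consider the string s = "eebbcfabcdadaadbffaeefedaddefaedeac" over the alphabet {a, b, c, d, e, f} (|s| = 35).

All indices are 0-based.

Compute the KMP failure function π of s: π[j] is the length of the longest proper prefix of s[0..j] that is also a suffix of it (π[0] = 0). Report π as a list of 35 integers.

[0, 1, 0, 0, 0, 0, 0, 0, 0, 0, 0, 0, 0, 0, 0, 0, 0, 0, 0, 1, 2, 0, 1, 0, 0, 0, 0, 1, 0, 0, 1, 0, 1, 0, 0]

π[0] = 0
j=1 s[j]='e': π[1]=1 (border 'e')
j=2 s[j]='b': k: 1→0; π[2]=0 (border '')
j=3 s[j]='b': π[3]=0 (border '')
j=4 s[j]='c': π[4]=0 (border '')
j=5 s[j]='f': π[5]=0 (border '')
j=6 s[j]='a': π[6]=0 (border '')
j=7 s[j]='b': π[7]=0 (border '')
j=8 s[j]='c': π[8]=0 (border '')
j=9 s[j]='d': π[9]=0 (border '')
j=10 s[j]='a': π[10]=0 (border '')
j=11 s[j]='d': π[11]=0 (border '')
j=12 s[j]='a': π[12]=0 (border '')
j=13 s[j]='a': π[13]=0 (border '')
j=14 s[j]='d': π[14]=0 (border '')
j=15 s[j]='b': π[15]=0 (border '')
j=16 s[j]='f': π[16]=0 (border '')
j=17 s[j]='f': π[17]=0 (border '')
j=18 s[j]='a': π[18]=0 (border '')
j=19 s[j]='e': π[19]=1 (border 'e')
j=20 s[j]='e': π[20]=2 (border 'ee')
j=21 s[j]='f': k: 2→1→0; π[21]=0 (border '')
j=22 s[j]='e': π[22]=1 (border 'e')
j=23 s[j]='d': k: 1→0; π[23]=0 (border '')
j=24 s[j]='a': π[24]=0 (border '')
j=25 s[j]='d': π[25]=0 (border '')
j=26 s[j]='d': π[26]=0 (border '')
j=27 s[j]='e': π[27]=1 (border 'e')
j=28 s[j]='f': k: 1→0; π[28]=0 (border '')
j=29 s[j]='a': π[29]=0 (border '')
j=30 s[j]='e': π[30]=1 (border 'e')
j=31 s[j]='d': k: 1→0; π[31]=0 (border '')
j=32 s[j]='e': π[32]=1 (border 'e')
j=33 s[j]='a': k: 1→0; π[33]=0 (border '')
j=34 s[j]='c': π[34]=0 (border '')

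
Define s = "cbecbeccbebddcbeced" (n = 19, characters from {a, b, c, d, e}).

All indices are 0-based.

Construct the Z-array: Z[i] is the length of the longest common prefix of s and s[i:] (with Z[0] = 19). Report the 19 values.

Z[0]=19
i=1: i≥r, start 0; Z[1]=0
i=2: i≥r, start 0; Z[2]=0
i=3: i≥r, start 0; Z[3]=4 grow→box=[3,7)
i=4: min(r-i=3, Z[1]=0)=0; Z[4]=0
i=5: min(r-i=2, Z[2]=0)=0; Z[5]=0
i=6: min(r-i=1, Z[3]=4)=1; Z[6]=1
i=7: i≥r, start 0; Z[7]=3 grow→box=[7,10)
i=8: min(r-i=2, Z[1]=0)=0; Z[8]=0
i=9: min(r-i=1, Z[2]=0)=0; Z[9]=0
i=10: i≥r, start 0; Z[10]=0
i=11: i≥r, start 0; Z[11]=0
i=12: i≥r, start 0; Z[12]=0
i=13: i≥r, start 0; Z[13]=4 grow→box=[13,17)
i=14: min(r-i=3, Z[1]=0)=0; Z[14]=0
i=15: min(r-i=2, Z[2]=0)=0; Z[15]=0
i=16: min(r-i=1, Z[3]=4)=1; Z[16]=1
i=17: i≥r, start 0; Z[17]=0
i=18: i≥r, start 0; Z[18]=0

[19, 0, 0, 4, 0, 0, 1, 3, 0, 0, 0, 0, 0, 4, 0, 0, 1, 0, 0]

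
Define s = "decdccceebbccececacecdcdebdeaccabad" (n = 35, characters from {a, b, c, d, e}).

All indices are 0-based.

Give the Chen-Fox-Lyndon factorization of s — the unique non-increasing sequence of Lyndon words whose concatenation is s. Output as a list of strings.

emit factor 1: 'de' (i=0, period=2)
emit factor 2: 'cd' (i=2, period=2)
emit factor 3: 'cccee' (i=4, period=5)
emit factor 4: 'bbccecec' (i=9, period=8)
emit factor 5: 'acecdcdebde' (i=17, period=11)
emit factor 6: 'acc' (i=28, period=3)
emit factor 7: 'abad' (i=31, period=4)

["de", "cd", "cccee", "bbccecec", "acecdcdebde", "acc", "abad"]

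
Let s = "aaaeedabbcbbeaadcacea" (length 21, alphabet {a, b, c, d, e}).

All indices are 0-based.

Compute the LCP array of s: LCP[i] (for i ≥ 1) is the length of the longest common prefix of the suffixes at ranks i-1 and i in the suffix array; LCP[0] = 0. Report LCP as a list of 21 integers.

rank→(start, suffix):
  0 → (20, 'a')
  1 → (0, 'aaaeedabbcbbeaadcacea')
  2 → (13, 'aadcacea')
  3 → (1, 'aaeedabbcbbeaadcacea')
  4 → (6, 'abbcbbeaadcacea')
  5 → (17, 'acea')
  6 → (14, 'adcacea')
  7 → (2, 'aeedabbcbbeaadcacea')
  8 → (7, 'bbcbbeaadcacea')
  9 → (10, 'bbeaadcacea')
  10 → (8, 'bcbbeaadcacea')
  11 → (11, 'beaadcacea')
  12 → (16, 'cacea')
  13 → (9, 'cbbeaadcacea')
  14 → (18, 'cea')
  15 → (5, 'dabbcbbeaadcacea')
  16 → (15, 'dcacea')
  17 → (19, 'ea')
  18 → (12, 'eaadcacea')
  19 → (4, 'edabbcbbeaadcacea')
  20 → (3, 'eedabbcbbeaadcacea')

SA = [20, 0, 13, 1, 6, 17, 14, 2, 7, 10, 8, 11, 16, 9, 18, 5, 15, 19, 12, 4, 3]
rank  pair      lcp
   1  s[20:],s[0:]  1  'a'
   2  s[0:],s[13:]  2  'aa'
   3  s[13:],s[1:]  2  'aa'
   4  s[1:],s[6:]  1  'a'
   5  s[6:],s[17:]  1  'a'
   6  s[17:],s[14:]  1  'a'
   7  s[14:],s[2:]  1  'a'
   8  s[2:],s[7:]  0  ''
   9  s[7:],s[10:]  2  'bb'
  10  s[10:],s[8:]  1  'b'
  11  s[8:],s[11:]  1  'b'
  12  s[11:],s[16:]  0  ''
  13  s[16:],s[9:]  1  'c'
  14  s[9:],s[18:]  1  'c'
  15  s[18:],s[5:]  0  ''
  16  s[5:],s[15:]  1  'd'
  17  s[15:],s[19:]  0  ''
  18  s[19:],s[12:]  2  'ea'
  19  s[12:],s[4:]  1  'e'
  20  s[4:],s[3:]  1  'e'

[0, 1, 2, 2, 1, 1, 1, 1, 0, 2, 1, 1, 0, 1, 1, 0, 1, 0, 2, 1, 1]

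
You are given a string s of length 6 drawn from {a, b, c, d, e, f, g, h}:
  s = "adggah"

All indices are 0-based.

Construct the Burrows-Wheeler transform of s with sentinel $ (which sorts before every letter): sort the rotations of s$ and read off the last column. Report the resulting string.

h$gagda

rank  rotation last
    0  $adggah  h
    1  adggah$  $
    2  ah$adgg  g
    3  dggah$a  a
    4  gah$adg  g
    5  ggah$ad  d
    6  h$adgga  a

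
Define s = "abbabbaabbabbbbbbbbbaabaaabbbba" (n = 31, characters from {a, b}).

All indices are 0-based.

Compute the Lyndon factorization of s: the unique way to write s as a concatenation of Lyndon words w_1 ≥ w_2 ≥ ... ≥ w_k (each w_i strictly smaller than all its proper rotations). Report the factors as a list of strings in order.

["abb", "abb", "aabbabbbbbbbbb", "aab", "aaabbbb", "a"]

emit factor 1: 'abb' (i=0, period=3)
emit factor 2: 'abb' (i=3, period=3)
emit factor 3: 'aabbabbbbbbbbb' (i=6, period=14)
emit factor 4: 'aab' (i=20, period=3)
emit factor 5: 'aaabbbb' (i=23, period=7)
emit factor 6: 'a' (i=30, period=1)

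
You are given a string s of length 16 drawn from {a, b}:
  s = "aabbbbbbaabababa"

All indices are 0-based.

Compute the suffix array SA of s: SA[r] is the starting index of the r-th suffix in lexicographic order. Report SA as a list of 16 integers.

[15, 8, 0, 13, 11, 9, 1, 14, 7, 12, 10, 6, 5, 4, 3, 2]

sorted suffixes:
  #0 SA[0]=15  'a'
  #1 SA[1]=8  'aabababa'
  #2 SA[2]=0  'aabbbbbbaabababa'
  #3 SA[3]=13  'aba'
  #4 SA[4]=11  'ababa'
  #5 SA[5]=9  'abababa'
  #6 SA[6]=1  'abbbbbbaabababa'
  #7 SA[7]=14  'ba'
  #8 SA[8]=7  'baabababa'
  #9 SA[9]=12  'baba'
  #10 SA[10]=10  'bababa'
  #11 SA[11]=6  'bbaabababa'
  #12 SA[12]=5  'bbbaabababa'
  #13 SA[13]=4  'bbbbaabababa'
  #14 SA[14]=3  'bbbbbaabababa'
  #15 SA[15]=2  'bbbbbbaabababa'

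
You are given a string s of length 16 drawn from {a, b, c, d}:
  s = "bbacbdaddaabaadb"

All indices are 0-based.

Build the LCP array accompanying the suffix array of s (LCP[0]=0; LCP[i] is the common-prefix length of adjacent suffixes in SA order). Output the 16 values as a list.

rank→(start, suffix):
  0 → (9, 'aabaadb')
  1 → (12, 'aadb')
  2 → (10, 'abaadb')
  3 → (2, 'acbdaddaabaadb')
  4 → (13, 'adb')
  5 → (6, 'addaabaadb')
  6 → (15, 'b')
  7 → (11, 'baadb')
  8 → (1, 'bacbdaddaabaadb')
  9 → (0, 'bbacbdaddaabaadb')
  10 → (4, 'bdaddaabaadb')
  11 → (3, 'cbdaddaabaadb')
  12 → (8, 'daabaadb')
  13 → (5, 'daddaabaadb')
  14 → (14, 'db')
  15 → (7, 'ddaabaadb')

SA = [9, 12, 10, 2, 13, 6, 15, 11, 1, 0, 4, 3, 8, 5, 14, 7]
i: (SA[i-1],SA[i]) lcp shared
  1: (9,12) 2 'aa'
  2: (12,10) 1 'a'
  3: (10,2) 1 'a'
  4: (2,13) 1 'a'
  5: (13,6) 2 'ad'
  6: (6,15) 0 ''
  7: (15,11) 1 'b'
  8: (11,1) 2 'ba'
  9: (1,0) 1 'b'
  10: (0,4) 1 'b'
  11: (4,3) 0 ''
  12: (3,8) 0 ''
  13: (8,5) 2 'da'
  14: (5,14) 1 'd'
  15: (14,7) 1 'd'

[0, 2, 1, 1, 1, 2, 0, 1, 2, 1, 1, 0, 0, 2, 1, 1]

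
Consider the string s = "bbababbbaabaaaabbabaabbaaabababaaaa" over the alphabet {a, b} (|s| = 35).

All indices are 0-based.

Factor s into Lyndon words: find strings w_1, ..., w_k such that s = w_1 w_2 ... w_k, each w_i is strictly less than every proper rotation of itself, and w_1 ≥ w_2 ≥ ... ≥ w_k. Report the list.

emit factor 1: 'b' (i=0, period=1)
emit factor 2: 'b' (i=1, period=1)
emit factor 3: 'ababbb' (i=2, period=6)
emit factor 4: 'aab' (i=8, period=3)
emit factor 5: 'aaaabbabaabbaaababab' (i=11, period=20)
emit factor 6: 'a' (i=31, period=1)
emit factor 7: 'a' (i=32, period=1)
emit factor 8: 'a' (i=33, period=1)
emit factor 9: 'a' (i=34, period=1)

["b", "b", "ababbb", "aab", "aaaabbabaabbaaababab", "a", "a", "a", "a"]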